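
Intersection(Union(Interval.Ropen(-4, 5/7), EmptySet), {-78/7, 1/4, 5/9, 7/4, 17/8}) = {1/4, 5/9}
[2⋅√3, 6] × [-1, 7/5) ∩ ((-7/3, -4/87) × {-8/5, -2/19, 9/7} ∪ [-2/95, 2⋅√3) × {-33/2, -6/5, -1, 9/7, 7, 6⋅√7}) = ∅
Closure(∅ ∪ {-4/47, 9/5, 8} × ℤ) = {-4/47, 9/5, 8} × ℤ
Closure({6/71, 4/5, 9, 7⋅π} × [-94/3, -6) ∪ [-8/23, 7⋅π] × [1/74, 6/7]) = ({6/71, 4/5, 9, 7⋅π} × [-94/3, -6]) ∪ ([-8/23, 7⋅π] × [1/74, 6/7])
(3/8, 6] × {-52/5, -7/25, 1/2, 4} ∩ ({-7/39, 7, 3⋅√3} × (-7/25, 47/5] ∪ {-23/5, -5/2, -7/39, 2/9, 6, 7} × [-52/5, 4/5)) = ({6} × {-52/5, -7/25, 1/2}) ∪ ({3⋅√3} × {1/2, 4})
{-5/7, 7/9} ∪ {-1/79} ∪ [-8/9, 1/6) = [-8/9, 1/6) ∪ {7/9}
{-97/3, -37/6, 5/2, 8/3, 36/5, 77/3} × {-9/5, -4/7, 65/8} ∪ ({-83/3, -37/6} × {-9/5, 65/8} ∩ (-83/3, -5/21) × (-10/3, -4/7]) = {-97/3, -37/6, 5/2, 8/3, 36/5, 77/3} × {-9/5, -4/7, 65/8}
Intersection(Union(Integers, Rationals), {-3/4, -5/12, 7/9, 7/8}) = {-3/4, -5/12, 7/9, 7/8}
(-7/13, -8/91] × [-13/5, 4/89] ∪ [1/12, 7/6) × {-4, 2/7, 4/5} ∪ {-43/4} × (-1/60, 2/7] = ({-43/4} × (-1/60, 2/7]) ∪ ([1/12, 7/6) × {-4, 2/7, 4/5}) ∪ ((-7/13, -8/91] × [-13/5, 4/89])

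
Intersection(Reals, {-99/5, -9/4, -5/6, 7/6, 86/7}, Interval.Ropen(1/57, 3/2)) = {7/6}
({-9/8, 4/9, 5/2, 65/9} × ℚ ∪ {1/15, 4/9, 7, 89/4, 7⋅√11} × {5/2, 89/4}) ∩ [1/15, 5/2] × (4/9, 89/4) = ({1/15, 4/9} × {5/2}) ∪ ({4/9, 5/2} × (ℚ ∩ (4/9, 89/4)))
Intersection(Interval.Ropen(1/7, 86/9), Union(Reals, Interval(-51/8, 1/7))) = Interval.Ropen(1/7, 86/9)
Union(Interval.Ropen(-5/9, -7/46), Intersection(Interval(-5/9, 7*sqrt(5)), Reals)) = Interval(-5/9, 7*sqrt(5))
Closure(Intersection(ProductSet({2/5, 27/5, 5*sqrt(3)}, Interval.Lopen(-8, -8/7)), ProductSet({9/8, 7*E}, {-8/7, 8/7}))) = EmptySet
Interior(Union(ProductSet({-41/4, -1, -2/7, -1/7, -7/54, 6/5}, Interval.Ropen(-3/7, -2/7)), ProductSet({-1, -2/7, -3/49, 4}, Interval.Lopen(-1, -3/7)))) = EmptySet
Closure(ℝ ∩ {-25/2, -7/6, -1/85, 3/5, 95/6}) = {-25/2, -7/6, -1/85, 3/5, 95/6}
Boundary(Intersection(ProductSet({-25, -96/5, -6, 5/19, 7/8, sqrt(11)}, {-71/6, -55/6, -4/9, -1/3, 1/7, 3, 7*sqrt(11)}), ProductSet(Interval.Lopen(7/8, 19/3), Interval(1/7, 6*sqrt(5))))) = ProductSet({sqrt(11)}, {1/7, 3})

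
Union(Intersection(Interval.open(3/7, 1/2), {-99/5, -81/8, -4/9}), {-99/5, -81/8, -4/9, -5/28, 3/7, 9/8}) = {-99/5, -81/8, -4/9, -5/28, 3/7, 9/8}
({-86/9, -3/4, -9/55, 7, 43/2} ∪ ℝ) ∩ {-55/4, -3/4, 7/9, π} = {-55/4, -3/4, 7/9, π}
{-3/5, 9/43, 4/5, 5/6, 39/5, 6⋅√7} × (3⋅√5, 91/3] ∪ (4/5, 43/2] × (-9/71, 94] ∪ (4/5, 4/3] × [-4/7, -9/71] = ((4/5, 4/3] × [-4/7, -9/71]) ∪ ((4/5, 43/2] × (-9/71, 94]) ∪ ({-3/5, 9/43, 4/5, 5/6, 39/5, 6⋅√7} × (3⋅√5, 91/3])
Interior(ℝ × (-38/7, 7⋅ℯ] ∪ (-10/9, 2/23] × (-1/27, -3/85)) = ℝ × (-38/7, 7⋅ℯ)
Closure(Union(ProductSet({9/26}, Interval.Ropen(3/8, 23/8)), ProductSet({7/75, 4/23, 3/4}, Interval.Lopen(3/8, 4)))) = Union(ProductSet({9/26}, Interval(3/8, 23/8)), ProductSet({7/75, 4/23, 3/4}, Interval(3/8, 4)))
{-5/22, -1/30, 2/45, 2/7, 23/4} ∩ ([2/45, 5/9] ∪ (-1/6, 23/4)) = {-1/30, 2/45, 2/7}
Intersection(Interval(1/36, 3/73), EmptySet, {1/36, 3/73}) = EmptySet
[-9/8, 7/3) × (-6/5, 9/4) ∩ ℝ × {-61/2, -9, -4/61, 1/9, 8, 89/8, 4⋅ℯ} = [-9/8, 7/3) × {-4/61, 1/9}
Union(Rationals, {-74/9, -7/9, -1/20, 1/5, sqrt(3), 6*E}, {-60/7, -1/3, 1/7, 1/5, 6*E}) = Union({sqrt(3), 6*E}, Rationals)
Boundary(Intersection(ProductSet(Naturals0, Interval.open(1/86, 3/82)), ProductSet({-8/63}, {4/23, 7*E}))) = EmptySet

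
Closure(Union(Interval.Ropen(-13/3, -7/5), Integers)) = Union(Integers, Interval(-13/3, -7/5))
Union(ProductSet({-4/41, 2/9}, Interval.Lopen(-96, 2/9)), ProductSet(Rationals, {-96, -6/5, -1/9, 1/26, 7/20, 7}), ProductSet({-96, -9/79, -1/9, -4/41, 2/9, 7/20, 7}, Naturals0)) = Union(ProductSet({-4/41, 2/9}, Interval.Lopen(-96, 2/9)), ProductSet({-96, -9/79, -1/9, -4/41, 2/9, 7/20, 7}, Naturals0), ProductSet(Rationals, {-96, -6/5, -1/9, 1/26, 7/20, 7}))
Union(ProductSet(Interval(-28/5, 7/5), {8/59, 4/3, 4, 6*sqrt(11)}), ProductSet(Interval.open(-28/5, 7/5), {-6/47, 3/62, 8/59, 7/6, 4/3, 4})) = Union(ProductSet(Interval(-28/5, 7/5), {8/59, 4/3, 4, 6*sqrt(11)}), ProductSet(Interval.open(-28/5, 7/5), {-6/47, 3/62, 8/59, 7/6, 4/3, 4}))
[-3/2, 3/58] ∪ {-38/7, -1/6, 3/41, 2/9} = {-38/7, 3/41, 2/9} ∪ [-3/2, 3/58]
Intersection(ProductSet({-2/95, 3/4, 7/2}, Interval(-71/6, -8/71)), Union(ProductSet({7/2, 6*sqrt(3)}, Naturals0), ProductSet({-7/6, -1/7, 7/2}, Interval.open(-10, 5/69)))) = ProductSet({7/2}, Interval.Lopen(-10, -8/71))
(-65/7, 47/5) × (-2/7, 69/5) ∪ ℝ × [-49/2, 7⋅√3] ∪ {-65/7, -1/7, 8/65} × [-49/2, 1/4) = ((-65/7, 47/5) × (-2/7, 69/5)) ∪ (ℝ × [-49/2, 7⋅√3])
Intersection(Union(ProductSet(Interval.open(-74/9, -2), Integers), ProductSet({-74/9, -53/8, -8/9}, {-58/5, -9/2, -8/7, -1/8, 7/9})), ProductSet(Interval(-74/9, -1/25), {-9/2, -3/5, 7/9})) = ProductSet({-74/9, -53/8, -8/9}, {-9/2, 7/9})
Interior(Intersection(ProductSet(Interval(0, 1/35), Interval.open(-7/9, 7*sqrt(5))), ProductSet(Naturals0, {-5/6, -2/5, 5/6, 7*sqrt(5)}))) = EmptySet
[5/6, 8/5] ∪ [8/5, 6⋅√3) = [5/6, 6⋅√3)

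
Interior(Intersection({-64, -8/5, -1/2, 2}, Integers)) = EmptySet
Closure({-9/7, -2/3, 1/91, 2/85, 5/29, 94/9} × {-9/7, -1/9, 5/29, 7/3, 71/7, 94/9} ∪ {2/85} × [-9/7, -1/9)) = ({2/85} × [-9/7, -1/9]) ∪ ({-9/7, -2/3, 1/91, 2/85, 5/29, 94/9} × {-9/7, -1/9, 5/29, 7/3, 71/7, 94/9})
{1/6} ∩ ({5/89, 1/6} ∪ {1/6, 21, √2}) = {1/6}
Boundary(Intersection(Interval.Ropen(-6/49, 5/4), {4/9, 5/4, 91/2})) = {4/9}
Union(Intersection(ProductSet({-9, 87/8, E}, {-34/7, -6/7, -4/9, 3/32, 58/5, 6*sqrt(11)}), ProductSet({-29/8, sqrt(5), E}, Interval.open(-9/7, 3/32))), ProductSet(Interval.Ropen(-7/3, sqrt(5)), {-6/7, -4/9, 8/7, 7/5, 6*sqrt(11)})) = Union(ProductSet({E}, {-6/7, -4/9}), ProductSet(Interval.Ropen(-7/3, sqrt(5)), {-6/7, -4/9, 8/7, 7/5, 6*sqrt(11)}))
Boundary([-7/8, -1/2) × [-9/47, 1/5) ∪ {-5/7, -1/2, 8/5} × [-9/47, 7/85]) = ({-5/7, -1/2, 8/5} × {-9/47}) ∪ ({-7/8, -1/2} × [-9/47, 1/5]) ∪ ({-1/2, 8/5} × [-9/47, 7/85]) ∪ ([-7/8, -1/2] × {-9/47, 1/5})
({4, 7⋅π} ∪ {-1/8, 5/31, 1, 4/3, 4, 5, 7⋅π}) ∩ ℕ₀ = {1, 4, 5}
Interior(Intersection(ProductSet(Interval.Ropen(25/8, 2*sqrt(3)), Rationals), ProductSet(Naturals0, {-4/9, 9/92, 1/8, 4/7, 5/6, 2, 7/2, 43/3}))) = EmptySet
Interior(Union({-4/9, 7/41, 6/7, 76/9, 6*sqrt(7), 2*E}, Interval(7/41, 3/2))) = Interval.open(7/41, 3/2)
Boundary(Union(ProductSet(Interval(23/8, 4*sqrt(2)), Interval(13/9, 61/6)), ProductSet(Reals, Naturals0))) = Union(ProductSet({23/8, 4*sqrt(2)}, Interval(13/9, 61/6)), ProductSet(Interval(23/8, 4*sqrt(2)), {13/9, 61/6}), ProductSet(Reals, Complement(Naturals0, Interval.open(13/9, 61/6))), ProductSet(Union(Interval(-oo, 23/8), Interval(4*sqrt(2), oo)), Naturals0))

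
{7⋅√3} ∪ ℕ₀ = ℕ₀ ∪ {7⋅√3}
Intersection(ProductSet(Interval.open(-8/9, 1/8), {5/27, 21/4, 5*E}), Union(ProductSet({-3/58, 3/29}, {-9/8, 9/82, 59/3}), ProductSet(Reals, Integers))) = EmptySet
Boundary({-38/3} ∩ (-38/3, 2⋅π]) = ∅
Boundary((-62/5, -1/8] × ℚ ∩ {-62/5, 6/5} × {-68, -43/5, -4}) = ∅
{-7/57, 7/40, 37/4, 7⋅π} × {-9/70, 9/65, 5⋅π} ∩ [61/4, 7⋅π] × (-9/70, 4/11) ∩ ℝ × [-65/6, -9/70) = ∅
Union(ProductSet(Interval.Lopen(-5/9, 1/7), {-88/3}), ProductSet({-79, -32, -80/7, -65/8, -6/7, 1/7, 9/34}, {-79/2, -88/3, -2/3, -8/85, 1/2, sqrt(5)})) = Union(ProductSet({-79, -32, -80/7, -65/8, -6/7, 1/7, 9/34}, {-79/2, -88/3, -2/3, -8/85, 1/2, sqrt(5)}), ProductSet(Interval.Lopen(-5/9, 1/7), {-88/3}))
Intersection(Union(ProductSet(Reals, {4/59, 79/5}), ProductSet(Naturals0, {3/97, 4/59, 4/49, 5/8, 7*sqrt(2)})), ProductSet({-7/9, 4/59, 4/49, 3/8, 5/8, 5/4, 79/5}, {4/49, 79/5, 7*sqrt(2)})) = ProductSet({-7/9, 4/59, 4/49, 3/8, 5/8, 5/4, 79/5}, {79/5})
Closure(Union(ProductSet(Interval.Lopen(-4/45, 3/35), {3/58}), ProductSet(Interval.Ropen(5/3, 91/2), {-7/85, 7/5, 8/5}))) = Union(ProductSet(Interval(-4/45, 3/35), {3/58}), ProductSet(Interval(5/3, 91/2), {-7/85, 7/5, 8/5}))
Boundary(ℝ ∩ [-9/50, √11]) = {-9/50, √11}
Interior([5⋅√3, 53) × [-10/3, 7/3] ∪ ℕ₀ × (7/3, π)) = (5⋅√3, 53) × (-10/3, 7/3)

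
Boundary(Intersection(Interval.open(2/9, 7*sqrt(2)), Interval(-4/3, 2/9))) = EmptySet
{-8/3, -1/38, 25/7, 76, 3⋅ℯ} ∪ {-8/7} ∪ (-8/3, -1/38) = [-8/3, -1/38] ∪ {25/7, 76, 3⋅ℯ}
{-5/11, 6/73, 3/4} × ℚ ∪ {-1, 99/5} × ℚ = {-1, -5/11, 6/73, 3/4, 99/5} × ℚ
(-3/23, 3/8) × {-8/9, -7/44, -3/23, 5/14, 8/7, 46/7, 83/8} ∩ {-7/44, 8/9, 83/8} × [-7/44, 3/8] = ∅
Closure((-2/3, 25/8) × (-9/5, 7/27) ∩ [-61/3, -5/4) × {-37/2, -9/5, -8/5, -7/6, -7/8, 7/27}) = ∅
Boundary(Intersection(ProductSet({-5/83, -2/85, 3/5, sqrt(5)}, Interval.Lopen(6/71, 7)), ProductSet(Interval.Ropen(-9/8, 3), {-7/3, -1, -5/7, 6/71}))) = EmptySet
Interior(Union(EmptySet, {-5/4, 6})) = EmptySet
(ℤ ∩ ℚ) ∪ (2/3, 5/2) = ℤ ∪ (2/3, 5/2)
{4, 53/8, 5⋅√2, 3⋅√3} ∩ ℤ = {4}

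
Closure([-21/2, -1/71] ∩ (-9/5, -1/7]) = [-9/5, -1/7]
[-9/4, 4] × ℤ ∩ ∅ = ∅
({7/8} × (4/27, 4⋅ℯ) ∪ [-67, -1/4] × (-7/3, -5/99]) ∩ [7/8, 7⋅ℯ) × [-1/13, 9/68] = ∅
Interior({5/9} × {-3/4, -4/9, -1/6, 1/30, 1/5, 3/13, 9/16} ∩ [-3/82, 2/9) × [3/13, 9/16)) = ∅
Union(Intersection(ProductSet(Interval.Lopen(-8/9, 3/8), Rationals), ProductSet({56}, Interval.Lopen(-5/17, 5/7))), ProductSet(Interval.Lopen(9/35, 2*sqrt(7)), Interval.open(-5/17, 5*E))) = ProductSet(Interval.Lopen(9/35, 2*sqrt(7)), Interval.open(-5/17, 5*E))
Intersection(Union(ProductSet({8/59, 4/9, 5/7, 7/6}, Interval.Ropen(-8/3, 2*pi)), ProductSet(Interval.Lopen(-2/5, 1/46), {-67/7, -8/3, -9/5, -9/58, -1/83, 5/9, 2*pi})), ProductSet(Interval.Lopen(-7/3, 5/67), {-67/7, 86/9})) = ProductSet(Interval.Lopen(-2/5, 1/46), {-67/7})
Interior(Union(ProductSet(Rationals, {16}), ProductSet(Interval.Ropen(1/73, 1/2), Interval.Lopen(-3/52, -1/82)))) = ProductSet(Interval.open(1/73, 1/2), Interval.open(-3/52, -1/82))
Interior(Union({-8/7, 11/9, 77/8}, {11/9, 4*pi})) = EmptySet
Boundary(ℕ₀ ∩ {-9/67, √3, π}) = ∅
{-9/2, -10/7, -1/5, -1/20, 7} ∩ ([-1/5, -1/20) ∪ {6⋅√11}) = {-1/5}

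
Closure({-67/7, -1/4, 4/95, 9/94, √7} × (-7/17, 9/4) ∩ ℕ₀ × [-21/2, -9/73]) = ∅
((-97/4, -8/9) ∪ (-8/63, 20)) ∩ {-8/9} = ∅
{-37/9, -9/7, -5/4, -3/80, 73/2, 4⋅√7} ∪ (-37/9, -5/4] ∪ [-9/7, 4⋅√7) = [-37/9, 4⋅√7] ∪ {73/2}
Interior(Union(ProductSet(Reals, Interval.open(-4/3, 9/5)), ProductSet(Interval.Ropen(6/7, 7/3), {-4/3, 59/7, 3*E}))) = ProductSet(Reals, Interval.open(-4/3, 9/5))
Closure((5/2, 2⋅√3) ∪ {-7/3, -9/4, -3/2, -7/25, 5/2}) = {-7/3, -9/4, -3/2, -7/25} ∪ [5/2, 2⋅√3]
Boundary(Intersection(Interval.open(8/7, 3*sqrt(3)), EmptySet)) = EmptySet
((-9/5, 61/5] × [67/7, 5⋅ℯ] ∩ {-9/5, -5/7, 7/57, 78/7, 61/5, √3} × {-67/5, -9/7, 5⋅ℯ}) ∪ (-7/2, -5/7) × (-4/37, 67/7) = ((-7/2, -5/7) × (-4/37, 67/7)) ∪ ({-5/7, 7/57, 78/7, 61/5, √3} × {5⋅ℯ})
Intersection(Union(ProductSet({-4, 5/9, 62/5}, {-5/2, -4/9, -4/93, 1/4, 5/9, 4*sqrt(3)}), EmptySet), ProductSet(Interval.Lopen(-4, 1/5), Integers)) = EmptySet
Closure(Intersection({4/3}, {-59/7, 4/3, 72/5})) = {4/3}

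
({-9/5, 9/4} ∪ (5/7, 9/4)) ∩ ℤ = {1, 2}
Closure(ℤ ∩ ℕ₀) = ℕ₀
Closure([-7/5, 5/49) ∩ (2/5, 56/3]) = ∅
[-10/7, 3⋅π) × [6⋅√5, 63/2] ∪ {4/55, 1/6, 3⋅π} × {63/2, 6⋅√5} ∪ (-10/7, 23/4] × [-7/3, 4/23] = ((-10/7, 23/4] × [-7/3, 4/23]) ∪ ({4/55, 1/6, 3⋅π} × {63/2, 6⋅√5}) ∪ ([-10/7, 3⋅π) × [6⋅√5, 63/2])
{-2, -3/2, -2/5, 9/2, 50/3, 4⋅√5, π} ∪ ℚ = ℚ ∪ {4⋅√5, π}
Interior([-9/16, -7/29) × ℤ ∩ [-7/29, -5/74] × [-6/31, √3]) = ∅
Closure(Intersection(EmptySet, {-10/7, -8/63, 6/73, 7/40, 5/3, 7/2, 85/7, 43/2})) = EmptySet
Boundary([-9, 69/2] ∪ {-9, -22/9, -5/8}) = {-9, 69/2}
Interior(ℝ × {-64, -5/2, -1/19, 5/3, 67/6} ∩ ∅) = ∅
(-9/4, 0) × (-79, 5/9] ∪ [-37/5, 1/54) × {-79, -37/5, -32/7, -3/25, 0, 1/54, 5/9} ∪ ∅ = ((-9/4, 0) × (-79, 5/9]) ∪ ([-37/5, 1/54) × {-79, -37/5, -32/7, -3/25, 0, 1/54, 5/9})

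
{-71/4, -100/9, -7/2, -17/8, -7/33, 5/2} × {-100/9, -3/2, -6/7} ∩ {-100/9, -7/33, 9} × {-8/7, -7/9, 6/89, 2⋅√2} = ∅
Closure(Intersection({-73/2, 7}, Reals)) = {-73/2, 7}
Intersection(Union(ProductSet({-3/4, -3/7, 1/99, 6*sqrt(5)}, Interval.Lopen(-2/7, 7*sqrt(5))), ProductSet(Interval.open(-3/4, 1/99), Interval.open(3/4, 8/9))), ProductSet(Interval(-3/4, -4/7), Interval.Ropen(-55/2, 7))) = Union(ProductSet({-3/4}, Interval.open(-2/7, 7)), ProductSet(Interval.Lopen(-3/4, -4/7), Interval.open(3/4, 8/9)))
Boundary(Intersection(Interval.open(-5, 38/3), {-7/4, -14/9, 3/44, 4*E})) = {-7/4, -14/9, 3/44, 4*E}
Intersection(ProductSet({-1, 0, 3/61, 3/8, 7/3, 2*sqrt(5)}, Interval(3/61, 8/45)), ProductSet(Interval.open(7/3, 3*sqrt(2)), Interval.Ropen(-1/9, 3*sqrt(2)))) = EmptySet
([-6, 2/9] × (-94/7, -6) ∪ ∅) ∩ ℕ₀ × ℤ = {0} × {-13, -12, …, -7}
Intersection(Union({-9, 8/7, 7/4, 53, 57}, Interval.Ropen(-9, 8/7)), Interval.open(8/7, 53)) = {7/4}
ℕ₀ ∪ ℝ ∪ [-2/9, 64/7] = (-∞, ∞)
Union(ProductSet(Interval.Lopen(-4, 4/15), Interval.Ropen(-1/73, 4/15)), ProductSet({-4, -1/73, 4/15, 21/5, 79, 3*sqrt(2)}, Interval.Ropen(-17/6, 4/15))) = Union(ProductSet({-4, -1/73, 4/15, 21/5, 79, 3*sqrt(2)}, Interval.Ropen(-17/6, 4/15)), ProductSet(Interval.Lopen(-4, 4/15), Interval.Ropen(-1/73, 4/15)))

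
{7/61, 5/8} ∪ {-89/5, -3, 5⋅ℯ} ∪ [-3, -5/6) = {-89/5, 7/61, 5/8, 5⋅ℯ} ∪ [-3, -5/6)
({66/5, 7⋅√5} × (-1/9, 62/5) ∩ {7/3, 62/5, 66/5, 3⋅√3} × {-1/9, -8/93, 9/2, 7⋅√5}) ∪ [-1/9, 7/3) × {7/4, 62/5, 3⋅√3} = ({66/5} × {-8/93, 9/2}) ∪ ([-1/9, 7/3) × {7/4, 62/5, 3⋅√3})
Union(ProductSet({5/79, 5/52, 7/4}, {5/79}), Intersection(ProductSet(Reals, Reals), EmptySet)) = ProductSet({5/79, 5/52, 7/4}, {5/79})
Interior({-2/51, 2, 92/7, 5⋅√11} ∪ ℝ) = ℝ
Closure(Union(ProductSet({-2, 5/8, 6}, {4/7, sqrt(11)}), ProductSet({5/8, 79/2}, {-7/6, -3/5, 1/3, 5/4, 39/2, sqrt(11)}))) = Union(ProductSet({5/8, 79/2}, {-7/6, -3/5, 1/3, 5/4, 39/2, sqrt(11)}), ProductSet({-2, 5/8, 6}, {4/7, sqrt(11)}))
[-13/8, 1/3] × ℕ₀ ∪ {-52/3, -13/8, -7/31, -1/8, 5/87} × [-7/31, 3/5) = ([-13/8, 1/3] × ℕ₀) ∪ ({-52/3, -13/8, -7/31, -1/8, 5/87} × [-7/31, 3/5))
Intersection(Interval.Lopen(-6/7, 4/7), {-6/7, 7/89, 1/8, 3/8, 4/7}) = {7/89, 1/8, 3/8, 4/7}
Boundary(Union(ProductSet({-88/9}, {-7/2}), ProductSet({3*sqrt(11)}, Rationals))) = Union(ProductSet({-88/9}, {-7/2}), ProductSet({3*sqrt(11)}, Reals))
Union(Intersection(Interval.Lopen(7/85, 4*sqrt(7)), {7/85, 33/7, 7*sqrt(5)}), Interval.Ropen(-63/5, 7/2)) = Union({33/7}, Interval.Ropen(-63/5, 7/2))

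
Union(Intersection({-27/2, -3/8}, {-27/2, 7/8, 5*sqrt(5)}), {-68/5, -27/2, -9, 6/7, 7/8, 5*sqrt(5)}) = {-68/5, -27/2, -9, 6/7, 7/8, 5*sqrt(5)}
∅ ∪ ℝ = ℝ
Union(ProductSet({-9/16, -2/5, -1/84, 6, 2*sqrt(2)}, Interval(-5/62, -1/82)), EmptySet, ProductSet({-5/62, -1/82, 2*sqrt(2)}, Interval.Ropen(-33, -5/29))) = Union(ProductSet({-5/62, -1/82, 2*sqrt(2)}, Interval.Ropen(-33, -5/29)), ProductSet({-9/16, -2/5, -1/84, 6, 2*sqrt(2)}, Interval(-5/62, -1/82)))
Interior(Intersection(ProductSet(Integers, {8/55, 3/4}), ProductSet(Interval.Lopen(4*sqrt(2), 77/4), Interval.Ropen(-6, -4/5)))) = EmptySet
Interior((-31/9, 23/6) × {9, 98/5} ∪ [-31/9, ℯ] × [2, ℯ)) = (-31/9, ℯ) × (2, ℯ)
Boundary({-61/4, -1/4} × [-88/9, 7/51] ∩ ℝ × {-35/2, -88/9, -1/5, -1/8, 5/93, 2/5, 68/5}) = {-61/4, -1/4} × {-88/9, -1/5, -1/8, 5/93}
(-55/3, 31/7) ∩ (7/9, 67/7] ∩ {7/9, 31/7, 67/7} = ∅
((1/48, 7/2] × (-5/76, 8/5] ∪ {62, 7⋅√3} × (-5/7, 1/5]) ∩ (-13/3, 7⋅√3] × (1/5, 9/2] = (1/48, 7/2] × (1/5, 8/5]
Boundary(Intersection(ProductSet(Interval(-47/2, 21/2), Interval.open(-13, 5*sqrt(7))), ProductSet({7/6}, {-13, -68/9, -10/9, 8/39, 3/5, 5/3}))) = ProductSet({7/6}, {-68/9, -10/9, 8/39, 3/5, 5/3})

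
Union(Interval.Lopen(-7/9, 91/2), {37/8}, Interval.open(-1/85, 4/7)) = Interval.Lopen(-7/9, 91/2)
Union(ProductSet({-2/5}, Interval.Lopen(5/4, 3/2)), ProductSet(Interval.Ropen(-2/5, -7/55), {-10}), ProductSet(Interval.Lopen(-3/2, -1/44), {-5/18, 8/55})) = Union(ProductSet({-2/5}, Interval.Lopen(5/4, 3/2)), ProductSet(Interval.Lopen(-3/2, -1/44), {-5/18, 8/55}), ProductSet(Interval.Ropen(-2/5, -7/55), {-10}))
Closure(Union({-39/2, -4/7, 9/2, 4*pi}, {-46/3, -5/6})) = {-39/2, -46/3, -5/6, -4/7, 9/2, 4*pi}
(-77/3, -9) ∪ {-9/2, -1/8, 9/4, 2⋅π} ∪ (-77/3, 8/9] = (-77/3, 8/9] ∪ {9/4, 2⋅π}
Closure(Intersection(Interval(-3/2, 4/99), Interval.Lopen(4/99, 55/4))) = EmptySet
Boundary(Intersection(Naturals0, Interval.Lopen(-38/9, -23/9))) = EmptySet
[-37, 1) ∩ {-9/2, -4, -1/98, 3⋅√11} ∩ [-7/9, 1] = {-1/98}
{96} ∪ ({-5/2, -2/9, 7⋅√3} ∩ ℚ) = {-5/2, -2/9, 96}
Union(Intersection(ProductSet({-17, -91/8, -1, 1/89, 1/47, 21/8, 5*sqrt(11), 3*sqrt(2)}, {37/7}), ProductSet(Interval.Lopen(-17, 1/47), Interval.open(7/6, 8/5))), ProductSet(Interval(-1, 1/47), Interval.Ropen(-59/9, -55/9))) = ProductSet(Interval(-1, 1/47), Interval.Ropen(-59/9, -55/9))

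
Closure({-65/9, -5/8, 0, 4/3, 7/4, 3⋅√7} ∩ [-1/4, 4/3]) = {0, 4/3}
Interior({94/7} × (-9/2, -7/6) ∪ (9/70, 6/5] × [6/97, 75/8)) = (9/70, 6/5) × (6/97, 75/8)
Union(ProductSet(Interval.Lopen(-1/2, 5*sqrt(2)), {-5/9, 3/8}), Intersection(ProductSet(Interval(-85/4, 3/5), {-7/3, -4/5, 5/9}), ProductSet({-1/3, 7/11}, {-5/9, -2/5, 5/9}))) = Union(ProductSet({-1/3}, {5/9}), ProductSet(Interval.Lopen(-1/2, 5*sqrt(2)), {-5/9, 3/8}))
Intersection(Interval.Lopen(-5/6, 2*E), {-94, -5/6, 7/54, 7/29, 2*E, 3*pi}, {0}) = EmptySet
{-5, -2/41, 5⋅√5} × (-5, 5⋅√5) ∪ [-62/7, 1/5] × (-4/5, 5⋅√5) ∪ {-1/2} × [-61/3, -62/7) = ({-1/2} × [-61/3, -62/7)) ∪ ([-62/7, 1/5] × (-4/5, 5⋅√5)) ∪ ({-5, -2/41, 5⋅√5} × (-5, 5⋅√5))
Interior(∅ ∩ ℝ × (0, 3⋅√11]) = ∅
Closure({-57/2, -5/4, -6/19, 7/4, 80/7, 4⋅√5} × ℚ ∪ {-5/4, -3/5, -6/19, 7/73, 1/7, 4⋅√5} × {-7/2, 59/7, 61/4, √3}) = ({-57/2, -5/4, -6/19, 7/4, 80/7, 4⋅√5} × ℝ) ∪ ({-5/4, -3/5, -6/19, 7/73, 1/7, 4⋅√5} × {-7/2, 59/7, 61/4, √3})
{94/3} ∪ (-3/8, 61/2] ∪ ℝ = (-∞, ∞)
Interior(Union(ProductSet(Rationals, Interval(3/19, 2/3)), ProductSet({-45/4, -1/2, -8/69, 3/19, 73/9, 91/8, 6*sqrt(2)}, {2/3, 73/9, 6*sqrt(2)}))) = EmptySet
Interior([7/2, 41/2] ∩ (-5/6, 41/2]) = (7/2, 41/2)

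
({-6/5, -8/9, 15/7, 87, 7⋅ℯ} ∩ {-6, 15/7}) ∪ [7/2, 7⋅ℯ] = {15/7} ∪ [7/2, 7⋅ℯ]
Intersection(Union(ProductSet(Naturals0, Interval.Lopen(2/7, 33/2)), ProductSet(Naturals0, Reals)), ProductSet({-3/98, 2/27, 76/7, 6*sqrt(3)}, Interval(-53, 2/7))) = EmptySet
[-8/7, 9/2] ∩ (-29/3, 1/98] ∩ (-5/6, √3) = (-5/6, 1/98]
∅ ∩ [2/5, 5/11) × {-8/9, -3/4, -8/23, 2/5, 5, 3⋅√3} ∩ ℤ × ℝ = ∅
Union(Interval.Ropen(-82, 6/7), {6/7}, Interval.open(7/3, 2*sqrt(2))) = Union(Interval(-82, 6/7), Interval.open(7/3, 2*sqrt(2)))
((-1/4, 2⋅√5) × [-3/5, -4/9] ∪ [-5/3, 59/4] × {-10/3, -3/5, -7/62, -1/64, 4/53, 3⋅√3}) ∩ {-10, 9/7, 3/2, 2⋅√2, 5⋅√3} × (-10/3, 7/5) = ({9/7, 3/2, 2⋅√2} × [-3/5, -4/9]) ∪ ({9/7, 3/2, 2⋅√2, 5⋅√3} × {-3/5, -7/62, -1/64, 4/53})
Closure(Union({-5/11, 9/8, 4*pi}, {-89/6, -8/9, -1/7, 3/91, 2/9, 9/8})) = {-89/6, -8/9, -5/11, -1/7, 3/91, 2/9, 9/8, 4*pi}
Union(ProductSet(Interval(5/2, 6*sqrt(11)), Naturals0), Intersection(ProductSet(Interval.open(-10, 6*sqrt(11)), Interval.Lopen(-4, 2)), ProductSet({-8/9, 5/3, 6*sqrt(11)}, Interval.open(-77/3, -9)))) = ProductSet(Interval(5/2, 6*sqrt(11)), Naturals0)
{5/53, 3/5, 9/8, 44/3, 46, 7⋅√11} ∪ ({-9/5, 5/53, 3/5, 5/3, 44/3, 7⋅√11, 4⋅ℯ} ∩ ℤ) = {5/53, 3/5, 9/8, 44/3, 46, 7⋅√11}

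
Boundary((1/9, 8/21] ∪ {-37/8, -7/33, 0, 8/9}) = {-37/8, -7/33, 0, 1/9, 8/21, 8/9}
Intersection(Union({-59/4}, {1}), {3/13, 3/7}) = EmptySet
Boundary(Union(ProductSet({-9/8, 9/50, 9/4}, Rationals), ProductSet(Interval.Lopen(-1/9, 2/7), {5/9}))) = Union(ProductSet({-9/8, 9/50, 9/4}, Reals), ProductSet(Interval(-1/9, 2/7), {5/9}))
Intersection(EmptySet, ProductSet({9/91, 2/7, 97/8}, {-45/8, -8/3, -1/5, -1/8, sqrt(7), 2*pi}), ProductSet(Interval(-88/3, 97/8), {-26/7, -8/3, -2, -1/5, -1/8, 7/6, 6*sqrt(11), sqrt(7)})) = EmptySet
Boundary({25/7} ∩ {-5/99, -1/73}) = ∅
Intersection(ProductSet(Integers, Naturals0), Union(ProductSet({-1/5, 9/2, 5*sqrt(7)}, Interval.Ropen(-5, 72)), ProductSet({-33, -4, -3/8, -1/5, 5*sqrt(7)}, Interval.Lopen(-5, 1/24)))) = ProductSet({-33, -4}, Range(0, 1, 1))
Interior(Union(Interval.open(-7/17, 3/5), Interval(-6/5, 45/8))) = Interval.open(-6/5, 45/8)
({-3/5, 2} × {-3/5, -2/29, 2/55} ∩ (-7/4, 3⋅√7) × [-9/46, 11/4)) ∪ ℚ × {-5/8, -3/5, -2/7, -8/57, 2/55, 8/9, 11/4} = ({-3/5, 2} × {-2/29, 2/55}) ∪ (ℚ × {-5/8, -3/5, -2/7, -8/57, 2/55, 8/9, 11/4})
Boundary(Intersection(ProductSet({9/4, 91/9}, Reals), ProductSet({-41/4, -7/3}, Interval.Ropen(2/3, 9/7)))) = EmptySet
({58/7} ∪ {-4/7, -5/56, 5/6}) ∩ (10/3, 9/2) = ∅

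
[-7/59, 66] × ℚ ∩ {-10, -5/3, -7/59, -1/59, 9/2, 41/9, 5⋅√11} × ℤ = {-7/59, -1/59, 9/2, 41/9, 5⋅√11} × ℤ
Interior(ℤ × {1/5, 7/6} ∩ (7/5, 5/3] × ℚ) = ∅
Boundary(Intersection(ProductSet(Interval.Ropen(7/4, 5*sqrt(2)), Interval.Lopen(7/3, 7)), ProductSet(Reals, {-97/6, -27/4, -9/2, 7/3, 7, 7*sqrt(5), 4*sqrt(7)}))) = ProductSet(Interval(7/4, 5*sqrt(2)), {7})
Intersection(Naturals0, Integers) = Naturals0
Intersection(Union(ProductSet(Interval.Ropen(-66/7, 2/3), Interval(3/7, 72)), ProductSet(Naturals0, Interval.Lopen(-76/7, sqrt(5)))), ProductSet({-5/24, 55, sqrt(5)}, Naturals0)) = Union(ProductSet({-5/24}, Range(1, 73, 1)), ProductSet({55}, Range(0, 3, 1)))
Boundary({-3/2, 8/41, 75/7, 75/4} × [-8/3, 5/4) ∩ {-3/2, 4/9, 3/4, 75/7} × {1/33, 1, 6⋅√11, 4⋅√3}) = {-3/2, 75/7} × {1/33, 1}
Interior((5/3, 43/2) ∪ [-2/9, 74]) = (-2/9, 74)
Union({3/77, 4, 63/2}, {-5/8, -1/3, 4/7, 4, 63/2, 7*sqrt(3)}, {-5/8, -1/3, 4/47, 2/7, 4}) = {-5/8, -1/3, 3/77, 4/47, 2/7, 4/7, 4, 63/2, 7*sqrt(3)}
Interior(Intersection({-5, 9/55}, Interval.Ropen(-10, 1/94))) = EmptySet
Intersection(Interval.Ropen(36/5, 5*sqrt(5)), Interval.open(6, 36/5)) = EmptySet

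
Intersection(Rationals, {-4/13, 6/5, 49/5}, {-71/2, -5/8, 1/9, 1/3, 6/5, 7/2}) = {6/5}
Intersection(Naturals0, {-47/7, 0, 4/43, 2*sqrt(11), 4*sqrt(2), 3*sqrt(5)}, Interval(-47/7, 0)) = {0}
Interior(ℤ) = ∅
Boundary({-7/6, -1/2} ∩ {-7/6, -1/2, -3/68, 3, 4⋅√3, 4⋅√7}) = {-7/6, -1/2}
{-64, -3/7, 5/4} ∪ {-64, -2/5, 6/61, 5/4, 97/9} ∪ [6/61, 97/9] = {-64, -3/7, -2/5} ∪ [6/61, 97/9]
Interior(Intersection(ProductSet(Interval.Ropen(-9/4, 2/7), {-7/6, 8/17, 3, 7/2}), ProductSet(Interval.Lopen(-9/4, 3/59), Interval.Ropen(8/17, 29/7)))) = EmptySet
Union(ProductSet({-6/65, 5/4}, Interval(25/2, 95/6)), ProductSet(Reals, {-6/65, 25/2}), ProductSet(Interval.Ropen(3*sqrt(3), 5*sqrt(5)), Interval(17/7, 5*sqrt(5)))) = Union(ProductSet({-6/65, 5/4}, Interval(25/2, 95/6)), ProductSet(Interval.Ropen(3*sqrt(3), 5*sqrt(5)), Interval(17/7, 5*sqrt(5))), ProductSet(Reals, {-6/65, 25/2}))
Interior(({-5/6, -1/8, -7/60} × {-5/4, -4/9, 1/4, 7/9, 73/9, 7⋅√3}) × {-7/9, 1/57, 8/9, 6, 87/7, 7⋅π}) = ∅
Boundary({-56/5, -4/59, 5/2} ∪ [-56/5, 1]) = {-56/5, 1, 5/2}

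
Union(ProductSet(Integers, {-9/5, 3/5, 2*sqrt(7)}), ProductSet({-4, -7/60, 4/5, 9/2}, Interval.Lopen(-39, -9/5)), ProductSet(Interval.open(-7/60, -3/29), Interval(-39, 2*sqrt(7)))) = Union(ProductSet({-4, -7/60, 4/5, 9/2}, Interval.Lopen(-39, -9/5)), ProductSet(Integers, {-9/5, 3/5, 2*sqrt(7)}), ProductSet(Interval.open(-7/60, -3/29), Interval(-39, 2*sqrt(7))))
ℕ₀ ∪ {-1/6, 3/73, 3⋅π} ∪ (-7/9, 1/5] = (-7/9, 1/5] ∪ ℕ₀ ∪ {3⋅π}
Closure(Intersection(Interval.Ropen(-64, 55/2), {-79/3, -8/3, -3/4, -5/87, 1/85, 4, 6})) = {-79/3, -8/3, -3/4, -5/87, 1/85, 4, 6}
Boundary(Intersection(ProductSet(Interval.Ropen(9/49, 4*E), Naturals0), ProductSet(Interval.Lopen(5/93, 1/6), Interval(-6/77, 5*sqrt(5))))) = EmptySet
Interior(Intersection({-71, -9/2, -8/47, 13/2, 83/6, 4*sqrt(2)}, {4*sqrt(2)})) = EmptySet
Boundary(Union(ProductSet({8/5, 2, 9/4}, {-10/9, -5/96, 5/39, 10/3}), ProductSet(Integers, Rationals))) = Union(ProductSet({8/5, 2, 9/4}, {-10/9, -5/96, 5/39, 10/3}), ProductSet(Integers, Reals))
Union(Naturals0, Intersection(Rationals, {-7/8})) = Union({-7/8}, Naturals0)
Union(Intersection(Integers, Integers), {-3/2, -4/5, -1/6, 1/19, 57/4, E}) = Union({-3/2, -4/5, -1/6, 1/19, 57/4, E}, Integers)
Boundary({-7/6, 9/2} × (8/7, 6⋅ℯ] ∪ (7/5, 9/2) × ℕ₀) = ([7/5, 9/2] × ℕ₀) ∪ ({-7/6, 9/2} × [8/7, 6⋅ℯ])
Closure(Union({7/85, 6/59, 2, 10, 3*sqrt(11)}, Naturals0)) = Union({7/85, 6/59, 3*sqrt(11)}, Naturals0)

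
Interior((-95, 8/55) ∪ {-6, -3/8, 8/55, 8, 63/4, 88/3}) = (-95, 8/55)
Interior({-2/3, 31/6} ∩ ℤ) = ∅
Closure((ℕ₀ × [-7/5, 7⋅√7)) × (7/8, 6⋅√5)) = (ℕ₀ × [-7/5, 7⋅√7]) × [7/8, 6⋅√5]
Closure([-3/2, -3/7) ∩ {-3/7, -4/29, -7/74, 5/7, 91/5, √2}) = ∅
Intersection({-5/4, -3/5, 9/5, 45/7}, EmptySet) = EmptySet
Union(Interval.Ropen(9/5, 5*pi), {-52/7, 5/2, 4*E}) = Union({-52/7}, Interval.Ropen(9/5, 5*pi))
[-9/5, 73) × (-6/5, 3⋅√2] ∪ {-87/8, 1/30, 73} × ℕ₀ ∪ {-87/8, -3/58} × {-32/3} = ({-87/8, -3/58} × {-32/3}) ∪ ({-87/8, 1/30, 73} × ℕ₀) ∪ ([-9/5, 73) × (-6/5, 3⋅√2])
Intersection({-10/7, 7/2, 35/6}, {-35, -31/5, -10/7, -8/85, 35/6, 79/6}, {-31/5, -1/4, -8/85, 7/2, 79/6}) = EmptySet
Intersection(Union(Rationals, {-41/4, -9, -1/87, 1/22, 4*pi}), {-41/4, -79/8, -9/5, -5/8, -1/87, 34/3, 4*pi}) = {-41/4, -79/8, -9/5, -5/8, -1/87, 34/3, 4*pi}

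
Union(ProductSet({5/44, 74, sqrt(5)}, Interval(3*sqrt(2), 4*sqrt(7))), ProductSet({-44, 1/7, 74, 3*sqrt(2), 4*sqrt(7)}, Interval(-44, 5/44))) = Union(ProductSet({5/44, 74, sqrt(5)}, Interval(3*sqrt(2), 4*sqrt(7))), ProductSet({-44, 1/7, 74, 3*sqrt(2), 4*sqrt(7)}, Interval(-44, 5/44)))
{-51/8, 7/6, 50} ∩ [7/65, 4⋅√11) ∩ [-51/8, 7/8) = ∅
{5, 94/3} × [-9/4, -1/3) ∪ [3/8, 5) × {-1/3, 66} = ({5, 94/3} × [-9/4, -1/3)) ∪ ([3/8, 5) × {-1/3, 66})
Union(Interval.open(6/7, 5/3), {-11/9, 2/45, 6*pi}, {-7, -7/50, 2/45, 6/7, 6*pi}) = Union({-7, -11/9, -7/50, 2/45, 6*pi}, Interval.Ropen(6/7, 5/3))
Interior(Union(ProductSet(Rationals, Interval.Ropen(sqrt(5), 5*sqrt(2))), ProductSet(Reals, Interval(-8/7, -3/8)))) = ProductSet(Reals, Interval.open(-8/7, -3/8))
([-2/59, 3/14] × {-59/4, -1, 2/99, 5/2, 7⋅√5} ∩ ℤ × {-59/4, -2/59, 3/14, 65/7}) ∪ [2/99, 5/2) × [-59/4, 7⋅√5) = ({0} × {-59/4}) ∪ ([2/99, 5/2) × [-59/4, 7⋅√5))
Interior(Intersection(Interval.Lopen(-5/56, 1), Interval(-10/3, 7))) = Interval.open(-5/56, 1)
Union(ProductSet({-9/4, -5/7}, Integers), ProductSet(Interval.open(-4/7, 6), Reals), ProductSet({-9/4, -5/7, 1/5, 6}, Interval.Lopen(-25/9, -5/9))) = Union(ProductSet({-9/4, -5/7}, Integers), ProductSet({-9/4, -5/7, 1/5, 6}, Interval.Lopen(-25/9, -5/9)), ProductSet(Interval.open(-4/7, 6), Reals))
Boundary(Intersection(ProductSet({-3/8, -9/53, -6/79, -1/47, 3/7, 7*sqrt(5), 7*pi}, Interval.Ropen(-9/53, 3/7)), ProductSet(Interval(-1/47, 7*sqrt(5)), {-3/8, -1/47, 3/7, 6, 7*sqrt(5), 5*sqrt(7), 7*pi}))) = ProductSet({-1/47, 3/7, 7*sqrt(5)}, {-1/47})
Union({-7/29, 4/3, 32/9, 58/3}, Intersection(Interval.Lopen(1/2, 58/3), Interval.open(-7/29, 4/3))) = Union({-7/29, 32/9, 58/3}, Interval.Lopen(1/2, 4/3))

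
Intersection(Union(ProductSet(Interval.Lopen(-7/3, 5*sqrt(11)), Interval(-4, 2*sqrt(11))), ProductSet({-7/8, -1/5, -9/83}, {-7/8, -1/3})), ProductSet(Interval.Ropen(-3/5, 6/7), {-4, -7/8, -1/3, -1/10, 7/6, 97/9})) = ProductSet(Interval.Ropen(-3/5, 6/7), {-4, -7/8, -1/3, -1/10, 7/6})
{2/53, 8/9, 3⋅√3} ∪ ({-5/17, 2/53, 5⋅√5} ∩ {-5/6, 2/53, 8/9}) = {2/53, 8/9, 3⋅√3}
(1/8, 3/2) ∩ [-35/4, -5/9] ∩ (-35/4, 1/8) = ∅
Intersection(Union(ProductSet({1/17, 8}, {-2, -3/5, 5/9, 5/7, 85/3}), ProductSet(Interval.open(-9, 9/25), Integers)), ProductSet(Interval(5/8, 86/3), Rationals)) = ProductSet({8}, {-2, -3/5, 5/9, 5/7, 85/3})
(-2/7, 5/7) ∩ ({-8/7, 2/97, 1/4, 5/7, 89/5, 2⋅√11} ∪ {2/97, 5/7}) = {2/97, 1/4}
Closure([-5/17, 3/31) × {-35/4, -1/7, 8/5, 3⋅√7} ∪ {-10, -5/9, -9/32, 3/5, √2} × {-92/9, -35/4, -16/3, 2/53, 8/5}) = ({-10, -5/9, -9/32, 3/5, √2} × {-92/9, -35/4, -16/3, 2/53, 8/5}) ∪ ([-5/17, 3/31] × {-35/4, -1/7, 8/5, 3⋅√7})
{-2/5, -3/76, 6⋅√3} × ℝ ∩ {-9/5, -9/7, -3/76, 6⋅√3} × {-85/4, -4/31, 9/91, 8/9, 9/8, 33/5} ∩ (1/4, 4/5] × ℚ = ∅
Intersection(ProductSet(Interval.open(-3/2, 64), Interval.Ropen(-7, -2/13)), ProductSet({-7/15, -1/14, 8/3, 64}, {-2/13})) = EmptySet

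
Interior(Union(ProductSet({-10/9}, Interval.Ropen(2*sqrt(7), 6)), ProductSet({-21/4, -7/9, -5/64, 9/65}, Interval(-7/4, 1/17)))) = EmptySet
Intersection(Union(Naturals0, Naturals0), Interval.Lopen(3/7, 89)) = Range(1, 90, 1)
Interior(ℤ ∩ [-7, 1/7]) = ∅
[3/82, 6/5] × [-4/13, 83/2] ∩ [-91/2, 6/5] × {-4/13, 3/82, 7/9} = [3/82, 6/5] × {-4/13, 3/82, 7/9}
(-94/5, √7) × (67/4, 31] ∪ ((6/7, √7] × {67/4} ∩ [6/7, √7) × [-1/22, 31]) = ((6/7, √7) × {67/4}) ∪ ((-94/5, √7) × (67/4, 31])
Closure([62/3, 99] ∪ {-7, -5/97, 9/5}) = {-7, -5/97, 9/5} ∪ [62/3, 99]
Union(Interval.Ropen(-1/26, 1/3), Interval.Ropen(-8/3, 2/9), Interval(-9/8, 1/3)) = Interval(-8/3, 1/3)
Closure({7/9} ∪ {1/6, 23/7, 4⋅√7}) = {1/6, 7/9, 23/7, 4⋅√7}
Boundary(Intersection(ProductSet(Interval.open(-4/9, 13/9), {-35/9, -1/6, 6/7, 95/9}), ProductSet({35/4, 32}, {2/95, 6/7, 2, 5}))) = EmptySet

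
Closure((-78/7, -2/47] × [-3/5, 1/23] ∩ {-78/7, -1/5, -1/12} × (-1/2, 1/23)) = {-1/5, -1/12} × [-1/2, 1/23]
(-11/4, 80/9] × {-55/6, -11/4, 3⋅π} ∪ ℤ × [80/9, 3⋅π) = (ℤ × [80/9, 3⋅π)) ∪ ((-11/4, 80/9] × {-55/6, -11/4, 3⋅π})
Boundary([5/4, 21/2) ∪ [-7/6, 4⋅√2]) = {-7/6, 21/2}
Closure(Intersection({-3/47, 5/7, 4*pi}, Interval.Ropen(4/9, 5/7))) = EmptySet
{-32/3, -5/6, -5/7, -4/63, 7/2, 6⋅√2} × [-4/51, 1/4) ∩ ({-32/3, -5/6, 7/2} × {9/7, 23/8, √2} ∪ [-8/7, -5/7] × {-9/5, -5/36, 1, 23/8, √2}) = ∅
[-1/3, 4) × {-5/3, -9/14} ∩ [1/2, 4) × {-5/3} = [1/2, 4) × {-5/3}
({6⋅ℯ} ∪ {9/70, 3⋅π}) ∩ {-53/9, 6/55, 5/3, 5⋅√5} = ∅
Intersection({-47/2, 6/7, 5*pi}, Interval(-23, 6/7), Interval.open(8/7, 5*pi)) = EmptySet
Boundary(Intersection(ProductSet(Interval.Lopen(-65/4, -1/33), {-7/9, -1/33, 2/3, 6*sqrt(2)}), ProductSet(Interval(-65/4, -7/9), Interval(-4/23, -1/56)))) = ProductSet(Interval(-65/4, -7/9), {-1/33})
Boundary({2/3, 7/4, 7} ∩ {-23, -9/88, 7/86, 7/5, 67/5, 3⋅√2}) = ∅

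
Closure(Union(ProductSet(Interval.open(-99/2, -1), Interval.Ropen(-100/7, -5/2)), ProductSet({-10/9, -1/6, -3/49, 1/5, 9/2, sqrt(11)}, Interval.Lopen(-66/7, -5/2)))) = Union(ProductSet({-99/2, -1}, Interval(-100/7, -5/2)), ProductSet({-1/6, -3/49, 1/5, 9/2, sqrt(11)}, Interval(-66/7, -5/2)), ProductSet({-10/9, -1/6, -3/49, 1/5, 9/2, sqrt(11)}, Interval.Lopen(-66/7, -5/2)), ProductSet(Interval(-99/2, -1), {-100/7, -5/2}), ProductSet(Interval.open(-99/2, -1), Interval.Ropen(-100/7, -5/2)))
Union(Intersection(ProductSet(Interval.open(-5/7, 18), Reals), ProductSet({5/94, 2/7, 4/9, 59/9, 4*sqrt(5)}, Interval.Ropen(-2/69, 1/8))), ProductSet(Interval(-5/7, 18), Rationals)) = Union(ProductSet({5/94, 2/7, 4/9, 59/9, 4*sqrt(5)}, Interval.Ropen(-2/69, 1/8)), ProductSet(Interval(-5/7, 18), Rationals))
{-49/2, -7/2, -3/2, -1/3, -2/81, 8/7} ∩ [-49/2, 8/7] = {-49/2, -7/2, -3/2, -1/3, -2/81, 8/7}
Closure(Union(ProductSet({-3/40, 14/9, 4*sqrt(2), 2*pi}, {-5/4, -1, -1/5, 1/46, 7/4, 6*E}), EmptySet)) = ProductSet({-3/40, 14/9, 4*sqrt(2), 2*pi}, {-5/4, -1, -1/5, 1/46, 7/4, 6*E})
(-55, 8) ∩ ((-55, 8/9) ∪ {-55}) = (-55, 8/9)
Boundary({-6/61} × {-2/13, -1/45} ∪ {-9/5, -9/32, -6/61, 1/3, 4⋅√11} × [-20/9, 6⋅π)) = {-9/5, -9/32, -6/61, 1/3, 4⋅√11} × [-20/9, 6⋅π]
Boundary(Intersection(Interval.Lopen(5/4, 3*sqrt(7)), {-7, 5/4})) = EmptySet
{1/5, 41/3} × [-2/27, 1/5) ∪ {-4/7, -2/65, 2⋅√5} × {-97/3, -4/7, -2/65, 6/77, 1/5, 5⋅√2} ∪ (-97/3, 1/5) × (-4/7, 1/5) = ({1/5, 41/3} × [-2/27, 1/5)) ∪ ((-97/3, 1/5) × (-4/7, 1/5)) ∪ ({-4/7, -2/65, 2⋅√5} × {-97/3, -4/7, -2/65, 6/77, 1/5, 5⋅√2})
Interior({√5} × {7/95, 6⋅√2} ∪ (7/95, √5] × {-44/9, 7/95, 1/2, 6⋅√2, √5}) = ∅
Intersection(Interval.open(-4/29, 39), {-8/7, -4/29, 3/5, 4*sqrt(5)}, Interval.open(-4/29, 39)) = {3/5, 4*sqrt(5)}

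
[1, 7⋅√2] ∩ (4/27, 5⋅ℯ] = [1, 7⋅√2]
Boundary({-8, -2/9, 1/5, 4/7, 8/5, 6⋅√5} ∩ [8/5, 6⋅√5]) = {8/5, 6⋅√5}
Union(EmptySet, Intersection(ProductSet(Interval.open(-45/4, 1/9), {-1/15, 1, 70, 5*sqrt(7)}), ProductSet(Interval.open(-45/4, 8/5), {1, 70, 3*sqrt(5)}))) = ProductSet(Interval.open(-45/4, 1/9), {1, 70})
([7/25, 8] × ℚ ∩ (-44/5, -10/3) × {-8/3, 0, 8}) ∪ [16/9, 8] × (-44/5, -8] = [16/9, 8] × (-44/5, -8]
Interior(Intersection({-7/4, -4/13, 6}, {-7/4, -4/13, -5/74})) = EmptySet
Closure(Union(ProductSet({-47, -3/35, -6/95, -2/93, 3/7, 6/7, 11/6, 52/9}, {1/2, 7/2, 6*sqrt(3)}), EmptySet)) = ProductSet({-47, -3/35, -6/95, -2/93, 3/7, 6/7, 11/6, 52/9}, {1/2, 7/2, 6*sqrt(3)})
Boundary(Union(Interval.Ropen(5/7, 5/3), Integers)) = Union(Complement(Integers, Interval.open(5/7, 5/3)), {5/7, 5/3})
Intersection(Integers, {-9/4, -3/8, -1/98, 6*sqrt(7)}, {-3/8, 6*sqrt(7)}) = EmptySet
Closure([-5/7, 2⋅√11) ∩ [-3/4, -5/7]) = {-5/7}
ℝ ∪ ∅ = ℝ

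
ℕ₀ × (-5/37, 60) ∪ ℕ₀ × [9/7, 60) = ℕ₀ × (-5/37, 60)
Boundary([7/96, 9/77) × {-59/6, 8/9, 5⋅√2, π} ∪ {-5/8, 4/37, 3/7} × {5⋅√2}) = ({-5/8, 4/37, 3/7} × {5⋅√2}) ∪ ([7/96, 9/77] × {-59/6, 8/9, 5⋅√2, π})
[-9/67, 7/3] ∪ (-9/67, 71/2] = [-9/67, 71/2]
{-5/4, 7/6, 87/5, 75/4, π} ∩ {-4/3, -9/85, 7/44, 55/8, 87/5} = {87/5}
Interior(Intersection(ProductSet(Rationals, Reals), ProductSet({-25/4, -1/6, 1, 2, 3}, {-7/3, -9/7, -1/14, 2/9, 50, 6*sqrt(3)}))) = EmptySet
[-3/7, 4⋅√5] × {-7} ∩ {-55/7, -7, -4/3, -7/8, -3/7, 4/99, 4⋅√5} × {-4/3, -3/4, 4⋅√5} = ∅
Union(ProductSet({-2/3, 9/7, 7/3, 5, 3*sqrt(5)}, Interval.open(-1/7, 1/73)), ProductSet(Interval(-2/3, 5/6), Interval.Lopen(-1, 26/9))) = Union(ProductSet({-2/3, 9/7, 7/3, 5, 3*sqrt(5)}, Interval.open(-1/7, 1/73)), ProductSet(Interval(-2/3, 5/6), Interval.Lopen(-1, 26/9)))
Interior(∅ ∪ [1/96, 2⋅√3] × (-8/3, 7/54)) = (1/96, 2⋅√3) × (-8/3, 7/54)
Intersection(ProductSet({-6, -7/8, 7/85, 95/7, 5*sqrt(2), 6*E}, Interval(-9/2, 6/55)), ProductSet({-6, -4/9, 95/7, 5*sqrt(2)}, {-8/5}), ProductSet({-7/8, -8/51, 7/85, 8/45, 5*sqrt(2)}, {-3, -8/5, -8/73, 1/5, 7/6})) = ProductSet({5*sqrt(2)}, {-8/5})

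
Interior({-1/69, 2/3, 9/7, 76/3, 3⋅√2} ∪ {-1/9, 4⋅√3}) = ∅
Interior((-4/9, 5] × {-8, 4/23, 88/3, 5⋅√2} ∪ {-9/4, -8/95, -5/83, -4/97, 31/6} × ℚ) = ∅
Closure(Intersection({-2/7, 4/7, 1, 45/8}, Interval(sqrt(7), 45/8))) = {45/8}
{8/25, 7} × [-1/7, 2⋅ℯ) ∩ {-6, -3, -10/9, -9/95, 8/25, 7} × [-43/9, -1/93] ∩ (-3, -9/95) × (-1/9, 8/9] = ∅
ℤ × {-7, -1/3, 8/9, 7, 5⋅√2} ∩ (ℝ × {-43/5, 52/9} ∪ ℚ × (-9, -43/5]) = ∅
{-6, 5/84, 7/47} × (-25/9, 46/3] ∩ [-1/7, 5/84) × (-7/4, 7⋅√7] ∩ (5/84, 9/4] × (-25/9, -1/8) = ∅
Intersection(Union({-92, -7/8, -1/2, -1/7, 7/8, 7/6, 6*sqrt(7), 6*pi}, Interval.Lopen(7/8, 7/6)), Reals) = Union({-92, -7/8, -1/2, -1/7, 6*sqrt(7), 6*pi}, Interval(7/8, 7/6))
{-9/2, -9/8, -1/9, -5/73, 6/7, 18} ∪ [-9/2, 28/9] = [-9/2, 28/9] ∪ {18}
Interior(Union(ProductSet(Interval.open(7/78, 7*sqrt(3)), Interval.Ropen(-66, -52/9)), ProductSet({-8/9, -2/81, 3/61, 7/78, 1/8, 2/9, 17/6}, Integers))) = Union(ProductSet({1/8, 2/9, 17/6}, Union(Complement(Integers, Union(Complement(Integers, Interval.open(-66, -52/9)), {-52/9})), Complement(Integers, Union(Complement(Integers, Interval.open(-66, -52/9)), Interval(-66, -52/9))), Complement(Range(-66, -5, 1), Union(Complement(Integers, Interval.open(-66, -52/9)), {-52/9})), Complement(Range(-65, -5, 1), Complement(Integers, Interval.open(-66, -52/9))))), ProductSet(Interval.open(7/78, 7*sqrt(3)), Complement(Interval.open(-66, -52/9), Complement(Integers, Interval.open(-66, -52/9)))), ProductSet(Union(Interval.open(7/78, 1/8), Interval.open(1/8, 2/9), Interval.open(2/9, 17/6), Interval.open(17/6, 7*sqrt(3))), Interval.open(-66, -52/9)))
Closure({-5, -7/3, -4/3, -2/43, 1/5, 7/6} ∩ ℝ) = {-5, -7/3, -4/3, -2/43, 1/5, 7/6}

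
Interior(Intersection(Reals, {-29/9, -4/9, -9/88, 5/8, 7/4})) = EmptySet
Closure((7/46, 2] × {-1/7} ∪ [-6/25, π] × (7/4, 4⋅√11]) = ([7/46, 2] × {-1/7}) ∪ ([-6/25, π] × [7/4, 4⋅√11])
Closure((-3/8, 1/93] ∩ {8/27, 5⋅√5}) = ∅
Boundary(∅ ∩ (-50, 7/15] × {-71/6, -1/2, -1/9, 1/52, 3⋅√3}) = ∅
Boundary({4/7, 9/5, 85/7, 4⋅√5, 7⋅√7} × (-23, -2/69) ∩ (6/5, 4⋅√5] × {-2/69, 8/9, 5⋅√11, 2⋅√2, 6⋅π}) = ∅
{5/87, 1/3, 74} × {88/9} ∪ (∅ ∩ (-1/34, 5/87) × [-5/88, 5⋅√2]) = {5/87, 1/3, 74} × {88/9}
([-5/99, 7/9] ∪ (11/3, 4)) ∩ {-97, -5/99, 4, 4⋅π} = {-5/99}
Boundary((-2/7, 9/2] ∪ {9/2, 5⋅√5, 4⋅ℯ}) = {-2/7, 9/2, 5⋅√5, 4⋅ℯ}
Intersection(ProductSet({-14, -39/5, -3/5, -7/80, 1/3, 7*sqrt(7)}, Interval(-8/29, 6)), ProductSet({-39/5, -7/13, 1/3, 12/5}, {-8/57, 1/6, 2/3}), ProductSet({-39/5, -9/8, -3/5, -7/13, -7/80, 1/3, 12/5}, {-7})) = EmptySet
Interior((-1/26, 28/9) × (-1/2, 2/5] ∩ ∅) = ∅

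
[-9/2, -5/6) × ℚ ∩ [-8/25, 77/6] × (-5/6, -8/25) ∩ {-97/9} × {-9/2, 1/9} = ∅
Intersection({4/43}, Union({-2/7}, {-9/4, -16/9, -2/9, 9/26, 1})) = EmptySet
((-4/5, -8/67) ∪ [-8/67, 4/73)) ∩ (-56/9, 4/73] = (-4/5, 4/73)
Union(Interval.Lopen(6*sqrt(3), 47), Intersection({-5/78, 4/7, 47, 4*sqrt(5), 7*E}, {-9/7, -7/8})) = Interval.Lopen(6*sqrt(3), 47)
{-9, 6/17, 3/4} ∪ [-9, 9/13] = [-9, 9/13] ∪ {3/4}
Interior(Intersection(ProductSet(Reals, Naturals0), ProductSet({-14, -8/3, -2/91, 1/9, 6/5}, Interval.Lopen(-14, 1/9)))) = EmptySet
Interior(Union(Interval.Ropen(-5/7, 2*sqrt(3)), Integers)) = Union(Complement(Integers, Union(Complement(Integers, Interval.open(-5/7, 2*sqrt(3))), {-5/7, 2*sqrt(3)})), Complement(Interval.open(-5/7, 2*sqrt(3)), Complement(Integers, Interval.open(-5/7, 2*sqrt(3)))), Complement(Range(0, 4, 1), Complement(Integers, Interval.open(-5/7, 2*sqrt(3)))), Complement(Range(0, 4, 1), Union(Complement(Integers, Interval.open(-5/7, 2*sqrt(3))), {-5/7, 2*sqrt(3)})))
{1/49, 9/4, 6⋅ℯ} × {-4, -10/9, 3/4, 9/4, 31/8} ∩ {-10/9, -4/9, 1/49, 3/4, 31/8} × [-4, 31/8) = {1/49} × {-4, -10/9, 3/4, 9/4}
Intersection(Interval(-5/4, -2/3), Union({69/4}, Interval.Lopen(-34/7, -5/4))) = {-5/4}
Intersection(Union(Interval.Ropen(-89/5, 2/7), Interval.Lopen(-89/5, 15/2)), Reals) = Interval(-89/5, 15/2)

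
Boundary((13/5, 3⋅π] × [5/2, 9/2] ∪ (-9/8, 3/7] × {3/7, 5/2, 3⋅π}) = ({13/5, 3⋅π} × [5/2, 9/2]) ∪ ([13/5, 3⋅π] × {5/2, 9/2}) ∪ ([-9/8, 3/7] × {3/7, 5/2, 3⋅π})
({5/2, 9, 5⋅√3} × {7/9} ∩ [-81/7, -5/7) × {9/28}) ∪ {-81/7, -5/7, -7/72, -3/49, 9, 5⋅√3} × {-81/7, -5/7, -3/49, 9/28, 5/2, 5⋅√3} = {-81/7, -5/7, -7/72, -3/49, 9, 5⋅√3} × {-81/7, -5/7, -3/49, 9/28, 5/2, 5⋅√3}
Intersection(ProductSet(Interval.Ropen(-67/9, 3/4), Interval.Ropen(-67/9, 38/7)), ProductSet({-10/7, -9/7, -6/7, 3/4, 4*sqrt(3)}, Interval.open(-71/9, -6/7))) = ProductSet({-10/7, -9/7, -6/7}, Interval.Ropen(-67/9, -6/7))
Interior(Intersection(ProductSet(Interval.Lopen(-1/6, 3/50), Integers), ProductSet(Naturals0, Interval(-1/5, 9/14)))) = EmptySet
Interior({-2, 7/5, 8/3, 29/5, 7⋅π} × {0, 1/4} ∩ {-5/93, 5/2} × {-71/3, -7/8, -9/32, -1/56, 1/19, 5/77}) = ∅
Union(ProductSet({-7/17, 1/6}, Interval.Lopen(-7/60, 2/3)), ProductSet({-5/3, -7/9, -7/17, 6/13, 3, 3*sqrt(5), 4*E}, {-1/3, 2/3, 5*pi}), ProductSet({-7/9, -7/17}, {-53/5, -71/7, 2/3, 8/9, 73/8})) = Union(ProductSet({-7/9, -7/17}, {-53/5, -71/7, 2/3, 8/9, 73/8}), ProductSet({-7/17, 1/6}, Interval.Lopen(-7/60, 2/3)), ProductSet({-5/3, -7/9, -7/17, 6/13, 3, 3*sqrt(5), 4*E}, {-1/3, 2/3, 5*pi}))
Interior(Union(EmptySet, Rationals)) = EmptySet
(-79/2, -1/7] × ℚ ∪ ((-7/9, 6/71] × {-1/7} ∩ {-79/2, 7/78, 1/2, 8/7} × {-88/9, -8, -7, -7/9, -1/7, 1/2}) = (-79/2, -1/7] × ℚ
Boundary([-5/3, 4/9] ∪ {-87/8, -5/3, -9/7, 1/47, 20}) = {-87/8, -5/3, 4/9, 20}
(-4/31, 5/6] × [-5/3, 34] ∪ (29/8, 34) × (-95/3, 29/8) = ((-4/31, 5/6] × [-5/3, 34]) ∪ ((29/8, 34) × (-95/3, 29/8))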